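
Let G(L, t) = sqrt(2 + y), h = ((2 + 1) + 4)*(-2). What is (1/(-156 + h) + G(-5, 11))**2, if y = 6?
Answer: 231201/28900 - 2*sqrt(2)/85 ≈ 7.9668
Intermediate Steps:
h = -14 (h = (3 + 4)*(-2) = 7*(-2) = -14)
G(L, t) = 2*sqrt(2) (G(L, t) = sqrt(2 + 6) = sqrt(8) = 2*sqrt(2))
(1/(-156 + h) + G(-5, 11))**2 = (1/(-156 - 14) + 2*sqrt(2))**2 = (1/(-170) + 2*sqrt(2))**2 = (-1/170 + 2*sqrt(2))**2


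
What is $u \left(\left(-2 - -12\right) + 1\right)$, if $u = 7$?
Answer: $77$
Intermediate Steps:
$u \left(\left(-2 - -12\right) + 1\right) = 7 \left(\left(-2 - -12\right) + 1\right) = 7 \left(\left(-2 + 12\right) + 1\right) = 7 \left(10 + 1\right) = 7 \cdot 11 = 77$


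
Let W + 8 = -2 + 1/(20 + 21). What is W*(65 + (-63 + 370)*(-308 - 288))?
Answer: 74808963/41 ≈ 1.8246e+6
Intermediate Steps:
W = -409/41 (W = -8 + (-2 + 1/(20 + 21)) = -8 + (-2 + 1/41) = -8 - 81/41 = -409/41 ≈ -9.9756)
W*(65 + (-63 + 370)*(-308 - 288)) = -409*(65 + (-63 + 370)*(-308 - 288))/41 = -409*(65 + 307*(-596))/41 = -409*(65 - 182972)/41 = -409/41*(-182907) = 74808963/41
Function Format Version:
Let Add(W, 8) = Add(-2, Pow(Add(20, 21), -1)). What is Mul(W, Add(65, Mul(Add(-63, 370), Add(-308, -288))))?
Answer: Rational(74808963, 41) ≈ 1.8246e+6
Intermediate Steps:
W = Rational(-409, 41) (W = Add(-8, Add(-2, Pow(Add(20, 21), -1))) = Add(-8, Add(-2, Pow(41, -1))) = Add(-8, Add(-2, Rational(1, 41))) = Add(-8, Rational(-81, 41)) = Rational(-409, 41) ≈ -9.9756)
Mul(W, Add(65, Mul(Add(-63, 370), Add(-308, -288)))) = Mul(Rational(-409, 41), Add(65, Mul(Add(-63, 370), Add(-308, -288)))) = Mul(Rational(-409, 41), Add(65, Mul(307, -596))) = Mul(Rational(-409, 41), Add(65, -182972)) = Mul(Rational(-409, 41), -182907) = Rational(74808963, 41)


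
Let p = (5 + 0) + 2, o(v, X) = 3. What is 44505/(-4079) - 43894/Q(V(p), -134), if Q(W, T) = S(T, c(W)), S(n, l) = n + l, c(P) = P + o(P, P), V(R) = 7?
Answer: 86762503/252898 ≈ 343.07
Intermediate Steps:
p = 7 (p = 5 + 2 = 7)
c(P) = 3 + P (c(P) = P + 3 = 3 + P)
S(n, l) = l + n
Q(W, T) = 3 + T + W (Q(W, T) = (3 + W) + T = 3 + T + W)
44505/(-4079) - 43894/Q(V(p), -134) = 44505/(-4079) - 43894/(3 - 134 + 7) = 44505*(-1/4079) - 43894/(-124) = -44505/4079 - 43894*(-1/124) = -44505/4079 + 21947/62 = 86762503/252898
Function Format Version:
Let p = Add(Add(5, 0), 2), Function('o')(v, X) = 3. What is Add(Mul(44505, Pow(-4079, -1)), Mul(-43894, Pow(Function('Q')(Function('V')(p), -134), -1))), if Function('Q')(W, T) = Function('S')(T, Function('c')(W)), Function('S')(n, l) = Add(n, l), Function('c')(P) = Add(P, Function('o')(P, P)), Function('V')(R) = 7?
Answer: Rational(86762503, 252898) ≈ 343.07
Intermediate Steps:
p = 7 (p = Add(5, 2) = 7)
Function('c')(P) = Add(3, P) (Function('c')(P) = Add(P, 3) = Add(3, P))
Function('S')(n, l) = Add(l, n)
Function('Q')(W, T) = Add(3, T, W) (Function('Q')(W, T) = Add(Add(3, W), T) = Add(3, T, W))
Add(Mul(44505, Pow(-4079, -1)), Mul(-43894, Pow(Function('Q')(Function('V')(p), -134), -1))) = Add(Mul(44505, Pow(-4079, -1)), Mul(-43894, Pow(Add(3, -134, 7), -1))) = Add(Mul(44505, Rational(-1, 4079)), Mul(-43894, Pow(-124, -1))) = Add(Rational(-44505, 4079), Mul(-43894, Rational(-1, 124))) = Add(Rational(-44505, 4079), Rational(21947, 62)) = Rational(86762503, 252898)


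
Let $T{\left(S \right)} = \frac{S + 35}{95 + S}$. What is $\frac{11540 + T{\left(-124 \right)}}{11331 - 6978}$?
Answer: $\frac{111583}{42079} \approx 2.6517$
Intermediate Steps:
$T{\left(S \right)} = \frac{35 + S}{95 + S}$
$\frac{11540 + T{\left(-124 \right)}}{11331 - 6978} = \frac{11540 + \frac{35 - 124}{95 - 124}}{11331 - 6978} = \frac{11540 + \frac{1}{-29} \left(-89\right)}{4353} = \left(11540 - - \frac{89}{29}\right) \frac{1}{4353} = \left(11540 + \frac{89}{29}\right) \frac{1}{4353} = \frac{334749}{29} \cdot \frac{1}{4353} = \frac{111583}{42079}$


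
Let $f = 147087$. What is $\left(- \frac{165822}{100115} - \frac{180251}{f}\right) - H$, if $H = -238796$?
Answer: $\frac{3516375524644601}{14725615005} \approx 2.3879 \cdot 10^{5}$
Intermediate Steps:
$\left(- \frac{165822}{100115} - \frac{180251}{f}\right) - H = \left(- \frac{165822}{100115} - \frac{180251}{147087}\right) - -238796 = \left(\left(-165822\right) \frac{1}{100115} - \frac{180251}{147087}\right) + 238796 = \left(- \frac{165822}{100115} - \frac{180251}{147087}\right) + 238796 = - \frac{42436089379}{14725615005} + 238796 = \frac{3516375524644601}{14725615005}$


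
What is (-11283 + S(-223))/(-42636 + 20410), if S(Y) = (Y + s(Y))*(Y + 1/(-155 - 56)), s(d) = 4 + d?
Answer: -18417155/4689686 ≈ -3.9272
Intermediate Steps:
S(Y) = (4 + 2*Y)*(-1/211 + Y) (S(Y) = (Y + (4 + Y))*(Y + 1/(-155 - 56)) = (4 + 2*Y)*(Y + 1/(-211)) = (4 + 2*Y)*(Y - 1/211) = (4 + 2*Y)*(-1/211 + Y))
(-11283 + S(-223))/(-42636 + 20410) = (-11283 + (-4/211 + 2*(-223)**2 + (842/211)*(-223)))/(-42636 + 20410) = (-11283 + (-4/211 + 2*49729 - 187766/211))/(-22226) = (-11283 + (-4/211 + 99458 - 187766/211))*(-1/22226) = (-11283 + 20797868/211)*(-1/22226) = (18417155/211)*(-1/22226) = -18417155/4689686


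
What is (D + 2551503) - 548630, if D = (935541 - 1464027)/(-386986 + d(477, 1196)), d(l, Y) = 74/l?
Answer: 184857540808163/92296124 ≈ 2.0029e+6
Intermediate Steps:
D = 126043911/92296124 (D = (935541 - 1464027)/(-386986 + 74/477) = -528486/(-386986 + 74*(1/477)) = -528486/(-386986 + 74/477) = -528486/(-184592248/477) = -528486*(-477/184592248) = 126043911/92296124 ≈ 1.3656)
(D + 2551503) - 548630 = (126043911/92296124 + 2551503) - 548630 = 235493963318283/92296124 - 548630 = 184857540808163/92296124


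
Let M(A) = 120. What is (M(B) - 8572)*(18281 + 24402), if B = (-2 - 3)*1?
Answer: -360756716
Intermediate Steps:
B = -5 (B = -5*1 = -5)
(M(B) - 8572)*(18281 + 24402) = (120 - 8572)*(18281 + 24402) = -8452*42683 = -360756716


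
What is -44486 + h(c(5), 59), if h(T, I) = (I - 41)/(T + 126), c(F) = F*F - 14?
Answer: -6094564/137 ≈ -44486.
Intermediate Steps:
c(F) = -14 + F² (c(F) = F² - 14 = -14 + F²)
h(T, I) = (-41 + I)/(126 + T)
-44486 + h(c(5), 59) = -44486 + (-41 + 59)/(126 + (-14 + 5²)) = -44486 + 18/(126 + (-14 + 25)) = -44486 + 18/(126 + 11) = -44486 + 18/137 = -6094564/137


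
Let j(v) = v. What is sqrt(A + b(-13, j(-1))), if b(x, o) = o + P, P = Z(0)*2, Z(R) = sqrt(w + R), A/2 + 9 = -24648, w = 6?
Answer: sqrt(-49315 + 2*sqrt(6)) ≈ 222.06*I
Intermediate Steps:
A = -49314 (A = -18 + 2*(-24648) = -18 - 49296 = -49314)
Z(R) = sqrt(6 + R)
P = 2*sqrt(6) (P = sqrt(6 + 0)*2 = sqrt(6)*2 = 2*sqrt(6) ≈ 4.8990)
b(x, o) = o + 2*sqrt(6)
sqrt(A + b(-13, j(-1))) = sqrt(-49314 + (-1 + 2*sqrt(6))) = sqrt(-49315 + 2*sqrt(6))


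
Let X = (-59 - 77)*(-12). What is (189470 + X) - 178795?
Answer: 12307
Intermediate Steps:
X = 1632 (X = -136*(-12) = 1632)
(189470 + X) - 178795 = (189470 + 1632) - 178795 = 191102 - 178795 = 12307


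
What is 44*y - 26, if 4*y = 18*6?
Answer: 1162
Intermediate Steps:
y = 27 (y = (18*6)/4 = (¼)*108 = 27)
44*y - 26 = 44*27 - 26 = 1188 - 26 = 1162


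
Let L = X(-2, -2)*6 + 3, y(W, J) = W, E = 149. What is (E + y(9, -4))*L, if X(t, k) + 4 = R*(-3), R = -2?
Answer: 2370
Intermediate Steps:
X(t, k) = 2 (X(t, k) = -4 - 2*(-3) = -4 + 6 = 2)
L = 15 (L = 2*6 + 3 = 12 + 3 = 15)
(E + y(9, -4))*L = (149 + 9)*15 = 158*15 = 2370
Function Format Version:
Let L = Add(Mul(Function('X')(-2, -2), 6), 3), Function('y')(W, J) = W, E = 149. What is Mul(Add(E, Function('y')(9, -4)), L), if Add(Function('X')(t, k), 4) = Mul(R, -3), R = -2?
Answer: 2370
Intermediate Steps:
Function('X')(t, k) = 2 (Function('X')(t, k) = Add(-4, Mul(-2, -3)) = Add(-4, 6) = 2)
L = 15 (L = Add(Mul(2, 6), 3) = Add(12, 3) = 15)
Mul(Add(E, Function('y')(9, -4)), L) = Mul(Add(149, 9), 15) = Mul(158, 15) = 2370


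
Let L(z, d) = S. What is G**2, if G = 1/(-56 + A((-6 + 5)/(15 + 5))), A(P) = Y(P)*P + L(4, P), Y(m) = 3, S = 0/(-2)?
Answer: 400/1261129 ≈ 0.00031718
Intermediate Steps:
S = 0 (S = 0*(-1/2) = 0)
L(z, d) = 0
A(P) = 3*P (A(P) = 3*P + 0 = 3*P)
G = -20/1123 (G = 1/(-56 + 3*((-6 + 5)/(15 + 5))) = 1/(-56 + 3*(-1/20)) = 1/(-56 - 3/20) = 1/(-1123/20) = -20/1123 ≈ -0.017809)
G**2 = (-20/1123)**2 = 400/1261129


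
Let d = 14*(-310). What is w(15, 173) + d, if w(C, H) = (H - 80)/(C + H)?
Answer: -815827/188 ≈ -4339.5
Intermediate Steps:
d = -4340
w(C, H) = (-80 + H)/(C + H)
w(15, 173) + d = (-80 + 173)/(15 + 173) - 4340 = 93/188 - 4340 = -815827/188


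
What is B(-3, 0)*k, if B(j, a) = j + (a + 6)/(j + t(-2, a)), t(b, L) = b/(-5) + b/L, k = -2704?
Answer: nan ≈ nan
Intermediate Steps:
t(b, L) = -b/5 + b/L (t(b, L) = b*(-1/5) + b/L = -b/5 + b/L)
B(j, a) = j + (6 + a)/(2/5 + j - 2/a) (B(j, a) = j + (a + 6)/(j + (-1/5*(-2) - 2/a)) = j + (6 + a)/(j + (2/5 - 2/a)) = j + (6 + a)/(2/5 + j - 2/a))
B(-3, 0)*k = ((2*(-3)*(-5 + 0) + 5*0*(6 + 0 + (-3)**2))/(-10 + 0*(2 + 5*(-3))))*(-2704) = ((2*(-3)*(-5) + 5*0*(6 + 0 + 9))/(-10 + 0*(2 - 15)))*(-2704) = ((30 + 5*0*15)/(-10 + 0*(-13)))*(-2704) = ((30 + 0)/(-10 + 0))*(-2704) = (30/(-10))*(-2704) = -1/10*30*(-2704) = -3*(-2704) = 8112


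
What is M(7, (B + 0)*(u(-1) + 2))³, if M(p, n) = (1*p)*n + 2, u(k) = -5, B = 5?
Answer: -1092727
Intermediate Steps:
M(p, n) = 2 + n*p (M(p, n) = p*n + 2 = n*p + 2 = 2 + n*p)
M(7, (B + 0)*(u(-1) + 2))³ = (2 + ((5 + 0)*(-5 + 2))*7)³ = (2 + (5*(-3))*7)³ = (2 - 15*7)³ = (2 - 105)³ = (-103)³ = -1092727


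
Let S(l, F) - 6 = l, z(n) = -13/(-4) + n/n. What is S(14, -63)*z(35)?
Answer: 85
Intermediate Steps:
z(n) = 17/4 (z(n) = -13*(-¼) + 1 = 13/4 + 1 = 17/4)
S(l, F) = 6 + l
S(14, -63)*z(35) = (6 + 14)*(17/4) = 20*(17/4) = 85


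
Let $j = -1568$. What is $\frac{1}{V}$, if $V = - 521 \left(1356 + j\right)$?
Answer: $\frac{1}{110452} \approx 9.0537 \cdot 10^{-6}$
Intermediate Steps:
$V = 110452$ ($V = - 521 \left(1356 - 1568\right) = \left(-521\right) \left(-212\right) = 110452$)
$\frac{1}{V} = \frac{1}{110452}$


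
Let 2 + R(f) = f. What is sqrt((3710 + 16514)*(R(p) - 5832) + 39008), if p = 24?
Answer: 4*I*sqrt(7341402) ≈ 10838.0*I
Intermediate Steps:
R(f) = -2 + f
sqrt((3710 + 16514)*(R(p) - 5832) + 39008) = sqrt((3710 + 16514)*((-2 + 24) - 5832) + 39008) = sqrt(20224*(22 - 5832) + 39008) = sqrt(20224*(-5810) + 39008) = sqrt(-117501440 + 39008) = sqrt(-117462432) = 4*I*sqrt(7341402)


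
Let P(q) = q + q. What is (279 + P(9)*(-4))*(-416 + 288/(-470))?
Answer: -20266128/235 ≈ -86239.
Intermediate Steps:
P(q) = 2*q
(279 + P(9)*(-4))*(-416 + 288/(-470)) = (279 + (2*9)*(-4))*(-416 + 288/(-470)) = (279 + 18*(-4))*(-416 + 288*(-1/470)) = (279 - 72)*(-416 - 144/235) = 207*(-97904/235) = -20266128/235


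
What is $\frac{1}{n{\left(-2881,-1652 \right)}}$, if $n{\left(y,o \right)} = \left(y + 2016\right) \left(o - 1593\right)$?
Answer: $\frac{1}{2806925} \approx 3.5626 \cdot 10^{-7}$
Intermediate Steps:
$n{\left(y,o \right)} = \left(-1593 + o\right) \left(2016 + y\right)$ ($n{\left(y,o \right)} = \left(2016 + y\right) \left(-1593 + o\right) = \left(-1593 + o\right) \left(2016 + y\right)$)
$\frac{1}{n{\left(-2881,-1652 \right)}} = \frac{1}{-3211488 - -4589433 + 2016 \left(-1652\right) - -4759412} = \frac{1}{-3211488 + 4589433 - 3330432 + 4759412} = \frac{1}{2806925}$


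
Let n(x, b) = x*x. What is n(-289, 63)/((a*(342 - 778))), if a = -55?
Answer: 83521/23980 ≈ 3.4829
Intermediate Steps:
n(x, b) = x**2
n(-289, 63)/((a*(342 - 778))) = (-289)**2/((-55*(342 - 778))) = 83521/((-55*(-436))) = 83521/23980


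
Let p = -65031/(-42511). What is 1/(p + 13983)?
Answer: 42511/594496344 ≈ 7.1508e-5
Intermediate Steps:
p = 65031/42511 (p = -65031*(-1/42511) = 65031/42511 ≈ 1.5297)
1/(p + 13983) = 1/(65031/42511 + 13983) = 1/(594496344/42511) = 42511/594496344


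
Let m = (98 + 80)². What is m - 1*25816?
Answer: 5868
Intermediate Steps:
m = 31684 (m = 178² = 31684)
m - 1*25816 = 31684 - 1*25816 = 31684 - 25816 = 5868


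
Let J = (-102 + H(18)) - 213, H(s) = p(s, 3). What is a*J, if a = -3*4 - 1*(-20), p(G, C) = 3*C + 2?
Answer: -2432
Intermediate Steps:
p(G, C) = 2 + 3*C
H(s) = 11 (H(s) = 2 + 3*3 = 2 + 9 = 11)
J = -304 (J = (-102 + 11) - 213 = -91 - 213 = -304)
a = 8 (a = -12 + 20 = 8)
a*J = 8*(-304) = -2432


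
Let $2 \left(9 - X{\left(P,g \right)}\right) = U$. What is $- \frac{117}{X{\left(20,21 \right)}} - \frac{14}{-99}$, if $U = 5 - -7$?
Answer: $- \frac{3847}{99} \approx -38.859$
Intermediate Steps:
$U = 12$ ($U = 5 + 7 = 12$)
$X{\left(P,g \right)} = 3$ ($X{\left(P,g \right)} = 9 - 6 = 3$)
$- \frac{117}{X{\left(20,21 \right)}} - \frac{14}{-99} = - \frac{117}{3} - \frac{14}{-99} = \left(-117\right) \frac{1}{3} - - \frac{14}{99} = -39 + \frac{14}{99} = - \frac{3847}{99}$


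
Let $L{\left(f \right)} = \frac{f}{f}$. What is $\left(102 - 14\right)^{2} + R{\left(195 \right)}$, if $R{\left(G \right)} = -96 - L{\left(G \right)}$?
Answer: $7647$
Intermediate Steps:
$L{\left(f \right)} = 1$
$R{\left(G \right)} = -97$ ($R{\left(G \right)} = -96 - 1 = -97$)
$\left(102 - 14\right)^{2} + R{\left(195 \right)} = \left(102 - 14\right)^{2} - 97 = 88^{2} - 97 = 7744 - 97 = 7647$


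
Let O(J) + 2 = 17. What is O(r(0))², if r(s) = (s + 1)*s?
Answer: 225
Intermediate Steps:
r(s) = s*(1 + s) (r(s) = (1 + s)*s = s*(1 + s))
O(J) = 15 (O(J) = -2 + 17 = 15)
O(r(0))² = 15² = 225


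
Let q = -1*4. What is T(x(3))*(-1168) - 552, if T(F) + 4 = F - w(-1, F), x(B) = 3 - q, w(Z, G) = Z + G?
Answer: 2952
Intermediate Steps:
w(Z, G) = G + Z
q = -4
x(B) = 7 (x(B) = 3 - 1*(-4) = 3 + 4 = 7)
T(F) = -3 (T(F) = -4 + (F - (F - 1)) = -4 + (F - (-1 + F)) = -4 + (F + (1 - F)) = -4 + 1 = -3)
T(x(3))*(-1168) - 552 = -3*(-1168) - 552 = 3504 - 552 = 2952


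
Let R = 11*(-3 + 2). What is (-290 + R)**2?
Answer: 90601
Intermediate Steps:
R = -11 (R = 11*(-1) = -11)
(-290 + R)**2 = (-290 - 11)**2 = (-301)**2 = 90601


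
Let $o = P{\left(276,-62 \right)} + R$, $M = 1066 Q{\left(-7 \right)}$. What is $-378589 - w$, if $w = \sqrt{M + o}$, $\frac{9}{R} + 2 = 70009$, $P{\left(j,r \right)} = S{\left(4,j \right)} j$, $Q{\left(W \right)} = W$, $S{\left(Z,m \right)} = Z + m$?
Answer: $-378589 - \frac{\sqrt{342176625691145}}{70007} \approx -3.7885 \cdot 10^{5}$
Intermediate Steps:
$P{\left(j,r \right)} = j \left(4 + j\right)$ ($P{\left(j,r \right)} = \left(4 + j\right) j = j \left(4 + j\right)$)
$R = \frac{9}{70007}$ ($R = \frac{9}{-2 + 70009} = \frac{9}{70007} \approx 0.00012856$)
$M = -7462$ ($M = 1066 \left(-7\right) = -7462$)
$o = \frac{5410140969}{70007}$ ($o = 276 \left(4 + 276\right) + \frac{9}{70007} = 276 \cdot 280 + \frac{9}{70007} = 77280 + \frac{9}{70007} = \frac{5410140969}{70007} \approx 77280.0$)
$w = \frac{\sqrt{342176625691145}}{70007}$ ($w = \sqrt{-7462 + \frac{5410140969}{70007}} = \sqrt{\frac{4887748735}{70007}} = \frac{\sqrt{342176625691145}}{70007} \approx 264.23$)
$-378589 - w = -378589 - \frac{\sqrt{342176625691145}}{70007}$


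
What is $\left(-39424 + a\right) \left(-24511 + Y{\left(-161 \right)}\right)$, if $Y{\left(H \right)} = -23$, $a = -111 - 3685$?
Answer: $1060359480$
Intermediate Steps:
$a = -3796$ ($a = -111 - 3685 = -3796$)
$\left(-39424 + a\right) \left(-24511 + Y{\left(-161 \right)}\right) = \left(-39424 - 3796\right) \left(-24511 - 23\right) = \left(-43220\right) \left(-24534\right) = 1060359480$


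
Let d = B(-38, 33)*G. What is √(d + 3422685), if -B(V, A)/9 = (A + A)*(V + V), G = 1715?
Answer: √80844645 ≈ 8991.4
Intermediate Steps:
B(V, A) = -36*A*V (B(V, A) = -9*(A + A)*(V + V) = -9*2*A*2*V = -36*A*V)
d = 77421960 (d = -36*33*(-38)*1715 = 45144*1715 = 77421960)
√(d + 3422685) = √(77421960 + 3422685) = √80844645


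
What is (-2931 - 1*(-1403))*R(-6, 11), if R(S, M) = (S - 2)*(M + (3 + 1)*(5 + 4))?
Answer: 574528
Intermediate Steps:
R(S, M) = (-2 + S)*(36 + M) (R(S, M) = (-2 + S)*(M + 4*9) = (-2 + S)*(M + 36) = (-2 + S)*(36 + M))
(-2931 - 1*(-1403))*R(-6, 11) = (-2931 - 1*(-1403))*(-72 - 2*11 + 36*(-6) + 11*(-6)) = (-2931 + 1403)*(-72 - 22 - 216 - 66) = -1528*(-376) = 574528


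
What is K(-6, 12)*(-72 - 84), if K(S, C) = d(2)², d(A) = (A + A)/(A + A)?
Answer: -156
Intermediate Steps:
d(A) = 1 (d(A) = (2*A)/((2*A)) = (2*A)*(1/(2*A)) = 1)
K(S, C) = 1 (K(S, C) = 1² = 1)
K(-6, 12)*(-72 - 84) = 1*(-72 - 84) = 1*(-156) = -156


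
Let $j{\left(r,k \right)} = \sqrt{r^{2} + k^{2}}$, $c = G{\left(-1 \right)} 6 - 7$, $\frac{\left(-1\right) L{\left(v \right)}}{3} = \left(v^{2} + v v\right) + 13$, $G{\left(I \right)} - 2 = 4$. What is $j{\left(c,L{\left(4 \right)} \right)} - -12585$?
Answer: $12585 + \sqrt{19066} \approx 12723.0$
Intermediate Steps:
$G{\left(I \right)} = 6$ ($G{\left(I \right)} = 2 + 4 = 6$)
$L{\left(v \right)} = -39 - 6 v^{2}$ ($L{\left(v \right)} = - 3 \left(\left(v^{2} + v v\right) + 13\right) = - 3 \left(\left(v^{2} + v^{2}\right) + 13\right) = - 3 \left(2 v^{2} + 13\right) = - 3 \left(13 + 2 v^{2}\right) = -39 - 6 v^{2}$)
$c = 29$ ($c = 6 \cdot 6 - 7 = 36 - 7 = 29$)
$j{\left(r,k \right)} = \sqrt{k^{2} + r^{2}}$
$j{\left(c,L{\left(4 \right)} \right)} - -12585 = \sqrt{\left(-39 - 6 \cdot 4^{2}\right)^{2} + 29^{2}} - -12585 = \sqrt{\left(-39 - 96\right)^{2} + 841} + 12585 = \sqrt{\left(-135\right)^{2} + 841} + 12585 = \sqrt{18225 + 841} + 12585 = \sqrt{19066} + 12585 = 12585 + \sqrt{19066}$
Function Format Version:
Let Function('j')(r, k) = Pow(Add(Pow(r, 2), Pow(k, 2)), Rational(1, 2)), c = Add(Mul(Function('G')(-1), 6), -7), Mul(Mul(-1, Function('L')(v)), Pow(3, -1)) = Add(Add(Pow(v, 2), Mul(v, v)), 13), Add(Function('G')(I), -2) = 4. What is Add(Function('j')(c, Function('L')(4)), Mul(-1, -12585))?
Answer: Add(12585, Pow(19066, Rational(1, 2))) ≈ 12723.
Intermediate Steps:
Function('G')(I) = 6 (Function('G')(I) = Add(2, 4) = 6)
Function('L')(v) = Add(-39, Mul(-6, Pow(v, 2))) (Function('L')(v) = Mul(-3, Add(Add(Pow(v, 2), Mul(v, v)), 13)) = Mul(-3, Add(Add(Pow(v, 2), Pow(v, 2)), 13)) = Mul(-3, Add(Mul(2, Pow(v, 2)), 13)) = Mul(-3, Add(13, Mul(2, Pow(v, 2)))) = Add(-39, Mul(-6, Pow(v, 2))))
c = 29 (c = Add(Mul(6, 6), -7) = Add(36, -7) = 29)
Function('j')(r, k) = Pow(Add(Pow(k, 2), Pow(r, 2)), Rational(1, 2))
Add(Function('j')(c, Function('L')(4)), Mul(-1, -12585)) = Add(Pow(Add(Pow(Add(-39, Mul(-6, Pow(4, 2))), 2), Pow(29, 2)), Rational(1, 2)), Mul(-1, -12585)) = Add(Pow(Add(Pow(Add(-39, Mul(-6, 16)), 2), 841), Rational(1, 2)), 12585) = Add(Pow(Add(Pow(Add(-39, -96), 2), 841), Rational(1, 2)), 12585) = Add(Pow(Add(Pow(-135, 2), 841), Rational(1, 2)), 12585) = Add(Pow(Add(18225, 841), Rational(1, 2)), 12585) = Add(Pow(19066, Rational(1, 2)), 12585) = Add(12585, Pow(19066, Rational(1, 2)))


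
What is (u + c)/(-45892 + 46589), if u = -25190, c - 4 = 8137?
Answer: -17049/697 ≈ -24.461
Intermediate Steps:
c = 8141 (c = 4 + 8137 = 8141)
(u + c)/(-45892 + 46589) = (-25190 + 8141)/(-45892 + 46589) = -17049/697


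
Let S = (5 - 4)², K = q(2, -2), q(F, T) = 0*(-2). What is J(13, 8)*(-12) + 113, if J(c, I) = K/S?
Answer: 113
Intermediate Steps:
q(F, T) = 0
K = 0
S = 1 (S = 1² = 1)
J(c, I) = 0 (J(c, I) = 0/1 = 0*1 = 0)
J(13, 8)*(-12) + 113 = 0*(-12) + 113 = 0 + 113 = 113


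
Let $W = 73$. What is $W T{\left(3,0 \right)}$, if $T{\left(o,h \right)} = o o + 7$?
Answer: $1168$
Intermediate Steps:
$T{\left(o,h \right)} = 7 + o^{2}$ ($T{\left(o,h \right)} = o^{2} + 7 = 7 + o^{2}$)
$W T{\left(3,0 \right)} = 73 \left(7 + 3^{2}\right) = 73 \left(7 + 9\right) = 73 \cdot 16 = 1168$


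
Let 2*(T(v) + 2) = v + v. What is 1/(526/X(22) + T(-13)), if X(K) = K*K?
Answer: -242/3367 ≈ -0.071874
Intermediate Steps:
X(K) = K**2
T(v) = -2 + v (T(v) = -2 + (v + v)/2 = -2 + (2*v)/2 = -2 + v)
1/(526/X(22) + T(-13)) = 1/(526/(22**2) + (-2 - 13)) = 1/(526/484 - 15) = 1/(526*(1/484) - 15) = 1/(263/242 - 15) = 1/(-3367/242) = -242/3367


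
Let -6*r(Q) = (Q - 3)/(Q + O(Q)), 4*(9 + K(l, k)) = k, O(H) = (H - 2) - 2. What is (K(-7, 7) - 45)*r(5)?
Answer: 209/72 ≈ 2.9028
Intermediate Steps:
O(H) = -4 + H (O(H) = (-2 + H) - 2 = -4 + H)
K(l, k) = -9 + k/4
r(Q) = -(-3 + Q)/(6*(-4 + 2*Q)) (r(Q) = -(Q - 3)/(6*(Q + (-4 + Q))) = -(-3 + Q)/(6*(-4 + 2*Q)))
(K(-7, 7) - 45)*r(5) = ((-9 + (¼)*7) - 45)*((3 - 1*5)/(12*(-2 + 5))) = ((-9 + 7/4) - 45)*((1/12)*(3 - 5)/3) = (-29/4 - 45)*((1/12)*(⅓)*(-2)) = -209/4*(-1/18) = 209/72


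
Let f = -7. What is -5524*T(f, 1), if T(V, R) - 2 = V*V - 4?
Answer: -259628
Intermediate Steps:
T(V, R) = -2 + V**2 (T(V, R) = 2 + (V*V - 4) = 2 + (V**2 - 4) = 2 + (-4 + V**2) = -2 + V**2)
-5524*T(f, 1) = -5524*(-2 + (-7)**2) = -5524*(-2 + 49) = -5524*47 = -259628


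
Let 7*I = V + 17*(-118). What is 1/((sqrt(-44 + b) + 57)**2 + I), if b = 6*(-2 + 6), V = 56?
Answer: -7*I/(-20653*I + 1596*sqrt(5)) ≈ 0.00032911 - 5.6869e-5*I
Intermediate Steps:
b = 24 (b = 6*4 = 24)
I = -1950/7 (I = (56 + 17*(-118))/7 = (56 - 2006)/7 = (1/7)*(-1950) = -1950/7 ≈ -278.57)
1/((sqrt(-44 + b) + 57)**2 + I) = 1/((sqrt(-44 + 24) + 57)**2 - 1950/7) = 1/((sqrt(-20) + 57)**2 - 1950/7) = 1/((2*I*sqrt(5) + 57)**2 - 1950/7) = 1/((57 + 2*I*sqrt(5))**2 - 1950/7) = 1/(-1950/7 + (57 + 2*I*sqrt(5))**2)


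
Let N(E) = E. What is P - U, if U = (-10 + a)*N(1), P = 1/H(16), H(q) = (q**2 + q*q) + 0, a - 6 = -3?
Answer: 3585/512 ≈ 7.0020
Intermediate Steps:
a = 3 (a = 6 - 3 = 3)
H(q) = 2*q**2 (H(q) = (q**2 + q**2) + 0 = 2*q**2 + 0 = 2*q**2)
P = 1/512 (P = 1/(2*16**2) = 1/(2*256) = 1/512 ≈ 0.0019531)
U = -7 (U = (-10 + 3)*1 = -7*1 = -7)
P - U = 1/512 - 1*(-7) = 1/512 + 7 = 3585/512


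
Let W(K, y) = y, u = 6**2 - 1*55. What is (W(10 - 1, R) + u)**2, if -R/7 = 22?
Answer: 29929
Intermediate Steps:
R = -154 (R = -7*22 = -154)
u = -19 (u = 36 - 55 = -19)
(W(10 - 1, R) + u)**2 = (-154 - 19)**2 = (-173)**2 = 29929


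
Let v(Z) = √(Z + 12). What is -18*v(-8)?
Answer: -36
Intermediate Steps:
v(Z) = √(12 + Z)
-18*v(-8) = -18*√(12 - 8) = -18*√4 = -18*2 = -36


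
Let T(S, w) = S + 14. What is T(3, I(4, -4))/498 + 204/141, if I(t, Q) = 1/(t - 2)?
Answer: 34663/23406 ≈ 1.4809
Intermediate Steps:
I(t, Q) = 1/(-2 + t)
T(S, w) = 14 + S
T(3, I(4, -4))/498 + 204/141 = (14 + 3)/498 + 204/141 = 17*(1/498) + 204*(1/141) = 17/498 + 68/47 = 34663/23406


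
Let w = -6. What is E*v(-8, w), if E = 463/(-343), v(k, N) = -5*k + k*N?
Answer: -40744/343 ≈ -118.79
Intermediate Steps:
v(k, N) = -5*k + N*k
E = -463/343 (E = 463*(-1/343) = -463/343 ≈ -1.3499)
E*v(-8, w) = -(-3704)*(-5 - 6)/343 = -(-3704)*(-11)/343 = -463/343*88 = -40744/343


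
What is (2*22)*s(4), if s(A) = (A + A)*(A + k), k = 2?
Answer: 2112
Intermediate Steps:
s(A) = 2*A*(2 + A) (s(A) = (A + A)*(A + 2) = (2*A)*(2 + A) = 2*A*(2 + A))
(2*22)*s(4) = (2*22)*(2*4*(2 + 4)) = 44*(2*4*6) = 44*48 = 2112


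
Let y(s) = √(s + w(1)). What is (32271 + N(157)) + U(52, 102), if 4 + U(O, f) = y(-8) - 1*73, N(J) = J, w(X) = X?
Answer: 32351 + I*√7 ≈ 32351.0 + 2.6458*I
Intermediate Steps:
y(s) = √(1 + s) (y(s) = √(s + 1) = √(1 + s))
U(O, f) = -77 + I*√7 (U(O, f) = -4 + (√(1 - 8) - 1*73) = -4 + (√(-7) - 73) = -4 + (I*√7 - 73) = -4 + (-73 + I*√7) = -77 + I*√7)
(32271 + N(157)) + U(52, 102) = (32271 + 157) + (-77 + I*√7) = 32428 + (-77 + I*√7) = 32351 + I*√7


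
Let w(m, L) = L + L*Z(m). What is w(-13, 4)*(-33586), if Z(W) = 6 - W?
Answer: -2686880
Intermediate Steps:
w(m, L) = L + L*(6 - m)
w(-13, 4)*(-33586) = (4*(7 - 1*(-13)))*(-33586) = (4*(7 + 13))*(-33586) = (4*20)*(-33586) = 80*(-33586) = -2686880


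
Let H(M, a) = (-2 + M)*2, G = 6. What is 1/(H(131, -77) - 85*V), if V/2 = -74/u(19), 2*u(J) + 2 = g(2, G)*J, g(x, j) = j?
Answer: 14/6757 ≈ 0.0020719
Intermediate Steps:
u(J) = -1 + 3*J (u(J) = -1 + (6*J)/2 = -1 + 3*J)
V = -37/14 (V = 2*(-74/(-1 + 3*19)) = 2*(-74/(-1 + 57)) = 2*(-74/56) = 2*(-74*1/56) = 2*(-37/28) = -37/14 ≈ -2.6429)
H(M, a) = -4 + 2*M
1/(H(131, -77) - 85*V) = 1/((-4 + 2*131) - 85*(-37/14)) = 1/((-4 + 262) + 3145/14) = 1/(258 + 3145/14) = 1/(6757/14) = 14/6757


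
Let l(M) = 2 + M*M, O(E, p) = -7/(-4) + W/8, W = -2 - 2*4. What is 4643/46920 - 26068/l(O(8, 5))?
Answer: -1630800151/140760 ≈ -11586.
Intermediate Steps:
W = -10 (W = -2 - 8 = -10)
O(E, p) = ½ (O(E, p) = -7/(-4) - 10/8 = -7*(-¼) - 10*⅛ = 7/4 - 5/4 = ½)
l(M) = 2 + M²
4643/46920 - 26068/l(O(8, 5)) = 4643/46920 - 26068/(2 + (½)²) = 4643*(1/46920) - 26068/(2 + ¼) = 4643/46920 - 26068/9/4 = 4643/46920 - 26068*4/9 = 4643/46920 - 104272/9 = -1630800151/140760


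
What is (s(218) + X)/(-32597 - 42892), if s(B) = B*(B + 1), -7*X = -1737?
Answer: -111977/176141 ≈ -0.63572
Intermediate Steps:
X = 1737/7 (X = -⅐*(-1737) = 1737/7 ≈ 248.14)
s(B) = B*(1 + B)
(s(218) + X)/(-32597 - 42892) = (218*(1 + 218) + 1737/7)/(-32597 - 42892) = (218*219 + 1737/7)/(-75489) = (47742 + 1737/7)*(-1/75489) = (335931/7)*(-1/75489) = -111977/176141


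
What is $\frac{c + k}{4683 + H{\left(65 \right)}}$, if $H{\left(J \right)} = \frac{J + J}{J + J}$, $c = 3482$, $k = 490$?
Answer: $\frac{993}{1171} \approx 0.84799$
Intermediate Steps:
$H{\left(J \right)} = 1$ ($H{\left(J \right)} = \frac{2 J}{2 J} = 2 J \frac{1}{2 J} = 1$)
$\frac{c + k}{4683 + H{\left(65 \right)}} = \frac{3482 + 490}{4683 + 1} = \frac{3972}{4684} = 3972 \cdot \frac{1}{4684} = \frac{993}{1171}$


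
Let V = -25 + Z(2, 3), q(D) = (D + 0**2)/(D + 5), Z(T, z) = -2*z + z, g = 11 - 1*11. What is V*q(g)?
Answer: 0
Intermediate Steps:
g = 0 (g = 11 - 11 = 0)
Z(T, z) = -z
q(D) = D/(5 + D) (q(D) = (D + 0)/(5 + D) = D/(5 + D))
V = -28 (V = -25 - 1*3 = -25 - 3 = -28)
V*q(g) = -0/(5 + 0) = -0/5 = -28*0 = 0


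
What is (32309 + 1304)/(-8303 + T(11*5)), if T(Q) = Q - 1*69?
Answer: -33613/8317 ≈ -4.0415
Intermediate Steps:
T(Q) = -69 + Q (T(Q) = Q - 69 = -69 + Q)
(32309 + 1304)/(-8303 + T(11*5)) = (32309 + 1304)/(-8303 + (-69 + 11*5)) = 33613/(-8303 + (-69 + 55)) = 33613/(-8303 - 14) = 33613/(-8317) = 33613*(-1/8317) = -33613/8317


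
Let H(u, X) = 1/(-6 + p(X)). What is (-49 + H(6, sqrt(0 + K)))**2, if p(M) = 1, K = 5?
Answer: 60516/25 ≈ 2420.6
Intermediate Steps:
H(u, X) = -1/5 (H(u, X) = 1/(-6 + 1) = 1/(-5) = -1/5)
(-49 + H(6, sqrt(0 + K)))**2 = (-49 - 1/5)**2 = (-246/5)**2 = 60516/25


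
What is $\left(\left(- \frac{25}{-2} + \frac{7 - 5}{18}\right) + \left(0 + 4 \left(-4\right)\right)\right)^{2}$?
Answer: $\frac{3721}{324} \approx 11.485$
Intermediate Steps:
$\left(\left(- \frac{25}{-2} + \frac{7 - 5}{18}\right) + \left(0 + 4 \left(-4\right)\right)\right)^{2} = \left(\left(\left(-25\right) \left(- \frac{1}{2}\right) + \left(7 - 5\right) \frac{1}{18}\right) + \left(0 - 16\right)\right)^{2} = \left(\left(\frac{25}{2} + 2 \cdot \frac{1}{18}\right) - 16\right)^{2} = \left(\left(\frac{25}{2} + \frac{1}{9}\right) - 16\right)^{2} = \left(\frac{227}{18} - 16\right)^{2} = \left(- \frac{61}{18}\right)^{2} = \frac{3721}{324}$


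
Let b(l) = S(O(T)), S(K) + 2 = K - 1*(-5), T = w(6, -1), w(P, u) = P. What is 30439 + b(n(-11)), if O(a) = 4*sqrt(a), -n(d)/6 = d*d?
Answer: 30442 + 4*sqrt(6) ≈ 30452.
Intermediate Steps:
n(d) = -6*d**2 (n(d) = -6*d*d = -6*d**2)
T = 6
S(K) = 3 + K (S(K) = -2 + (K - 1*(-5)) = -2 + (K + 5) = -2 + (5 + K) = 3 + K)
b(l) = 3 + 4*sqrt(6)
30439 + b(n(-11)) = 30439 + (3 + 4*sqrt(6)) = 30442 + 4*sqrt(6)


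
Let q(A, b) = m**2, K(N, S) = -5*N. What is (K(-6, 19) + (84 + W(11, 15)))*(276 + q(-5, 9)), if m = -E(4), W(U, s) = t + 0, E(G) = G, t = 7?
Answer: 35332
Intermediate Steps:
W(U, s) = 7 (W(U, s) = 7 + 0 = 7)
m = -4 (m = -1*4 = -4)
q(A, b) = 16 (q(A, b) = (-4)**2 = 16)
(K(-6, 19) + (84 + W(11, 15)))*(276 + q(-5, 9)) = (-5*(-6) + (84 + 7))*(276 + 16) = (30 + 91)*292 = 121*292 = 35332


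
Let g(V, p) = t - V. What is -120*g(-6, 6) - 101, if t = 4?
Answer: -1301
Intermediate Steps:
g(V, p) = 4 - V
-120*g(-6, 6) - 101 = -120*(4 - 1*(-6)) - 101 = -120*(4 + 6) - 101 = -120*10 - 101 = -1200 - 101 = -1301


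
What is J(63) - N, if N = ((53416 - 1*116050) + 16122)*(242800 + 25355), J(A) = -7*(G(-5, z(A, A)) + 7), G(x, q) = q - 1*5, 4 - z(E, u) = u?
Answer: 12472425759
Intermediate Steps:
z(E, u) = 4 - u
G(x, q) = -5 + q (G(x, q) = q - 5 = -5 + q)
J(A) = -42 + 7*A (J(A) = -7*((-5 + (4 - A)) + 7) = -7*((-1 - A) + 7) = -7*(6 - A) = -42 + 7*A)
N = -12472425360 (N = ((53416 - 116050) + 16122)*268155 = (-62634 + 16122)*268155 = -46512*268155 = -12472425360)
J(63) - N = (-42 + 7*63) - 1*(-12472425360) = (-42 + 441) + 12472425360 = 399 + 12472425360 = 12472425759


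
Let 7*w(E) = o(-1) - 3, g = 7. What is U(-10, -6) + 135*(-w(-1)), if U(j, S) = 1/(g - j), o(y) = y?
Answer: 9187/119 ≈ 77.202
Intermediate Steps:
w(E) = -4/7 (w(E) = (-1 - 3)/7 = (⅐)*(-4) = -4/7)
U(j, S) = 1/(7 - j)
U(-10, -6) + 135*(-w(-1)) = -1/(-7 - 10) + 135*(-1*(-4/7)) = -1/(-17) + 135*(4/7) = -1*(-1/17) + 540/7 = 1/17 + 540/7 = 9187/119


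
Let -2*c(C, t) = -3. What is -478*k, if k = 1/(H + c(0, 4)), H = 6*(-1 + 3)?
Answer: -956/27 ≈ -35.407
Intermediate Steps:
H = 12 (H = 6*2 = 12)
c(C, t) = 3/2 (c(C, t) = -½*(-3) = 3/2)
k = 2/27 (k = 1/(12 + 3/2) = 1/(27/2) = 2/27 ≈ 0.074074)
-478*k = -478*2/27 = -956/27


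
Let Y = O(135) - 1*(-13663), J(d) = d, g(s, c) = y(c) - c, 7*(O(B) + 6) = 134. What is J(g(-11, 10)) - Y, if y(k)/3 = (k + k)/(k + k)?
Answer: -95782/7 ≈ -13683.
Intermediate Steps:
y(k) = 3 (y(k) = 3*((k + k)/(k + k)) = 3*((2*k)/((2*k))) = 3*((2*k)*(1/(2*k))) = 3*1 = 3)
O(B) = 92/7 (O(B) = -6 + (1/7)*134 = -6 + 134/7 = 92/7)
g(s, c) = 3 - c
Y = 95733/7 (Y = 92/7 - 1*(-13663) = 92/7 + 13663 = 95733/7 ≈ 13676.)
J(g(-11, 10)) - Y = (3 - 1*10) - 1*95733/7 = (3 - 10) - 95733/7 = -7 - 95733/7 = -95782/7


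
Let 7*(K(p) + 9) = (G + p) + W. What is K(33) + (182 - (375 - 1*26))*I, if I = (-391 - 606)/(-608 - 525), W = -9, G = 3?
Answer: -1206281/7931 ≈ -152.10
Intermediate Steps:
K(p) = -69/7 + p/7 (K(p) = -9 + ((3 + p) - 9)/7 = -9 + (-6 + p)/7 = -9 + (-6/7 + p/7) = -69/7 + p/7)
I = 997/1133 (I = -997/(-1133) = -997*(-1/1133) = 997/1133 ≈ 0.87996)
K(33) + (182 - (375 - 1*26))*I = (-69/7 + (1/7)*33) + (182 - (375 - 1*26))*(997/1133) = (-69/7 + 33/7) + (182 - (375 - 26))*(997/1133) = -36/7 + (182 - 1*349)*(997/1133) = -36/7 + (182 - 349)*(997/1133) = -36/7 - 167*997/1133 = -36/7 - 166499/1133 = -1206281/7931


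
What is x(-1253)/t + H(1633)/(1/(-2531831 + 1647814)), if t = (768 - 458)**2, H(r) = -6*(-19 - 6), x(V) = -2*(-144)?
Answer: -3185776263678/24025 ≈ -1.3260e+8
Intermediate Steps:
x(V) = 288
H(r) = 150 (H(r) = -6*(-25) = 150)
t = 96100 (t = 310**2 = 96100)
x(-1253)/t + H(1633)/(1/(-2531831 + 1647814)) = 288/96100 + 150/(1/(-2531831 + 1647814)) = 288*(1/96100) + 150/(1/(-884017)) = 72/24025 + 150/(-1/884017) = 72/24025 + 150*(-884017) = 72/24025 - 132602550 = -3185776263678/24025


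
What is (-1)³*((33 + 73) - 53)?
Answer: -53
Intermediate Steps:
(-1)³*((33 + 73) - 53) = -(106 - 53) = -1*53 = -53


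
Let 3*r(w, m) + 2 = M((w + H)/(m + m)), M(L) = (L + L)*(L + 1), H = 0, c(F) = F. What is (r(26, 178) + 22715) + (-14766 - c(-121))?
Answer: 383505619/47526 ≈ 8069.4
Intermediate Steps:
M(L) = 2*L*(1 + L) (M(L) = (2*L)*(1 + L) = 2*L*(1 + L))
r(w, m) = -⅔ + w*(1 + w/(2*m))/(3*m) (r(w, m) = -⅔ + (2*((w + 0)/(m + m))*(1 + (w + 0)/(m + m)))/3 = -⅔ + (2*(w/((2*m)))*(1 + w/((2*m))))/3 = -⅔ + (2*(w*(1/(2*m)))*(1 + w*(1/(2*m))))/3 = -⅔ + (2*(w/(2*m))*(1 + w/(2*m)))/3 = -⅔ + (w*(1 + w/(2*m))/m)/3 = -⅔ + w*(1 + w/(2*m))/(3*m))
(r(26, 178) + 22715) + (-14766 - c(-121)) = ((⅙)*(-4*178² + 26*(26 + 2*178))/178² + 22715) + (-14766 - 1*(-121)) = ((⅙)*(1/31684)*(-4*31684 + 26*(26 + 356)) + 22715) + (-14766 + 121) = ((⅙)*(1/31684)*(-126736 + 26*382) + 22715) - 14645 = ((⅙)*(1/31684)*(-126736 + 9932) + 22715) - 14645 = ((⅙)*(1/31684)*(-116804) + 22715) - 14645 = (-29201/47526 + 22715) - 14645 = 1079523889/47526 - 14645 = 383505619/47526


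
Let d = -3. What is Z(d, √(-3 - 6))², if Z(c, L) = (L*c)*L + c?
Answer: 576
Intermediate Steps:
Z(c, L) = c + c*L² (Z(c, L) = c*L² + c = c + c*L²)
Z(d, √(-3 - 6))² = (-3*(1 + (√(-3 - 6))²))² = (-3*(1 + (√(-9))²))² = (-3*(1 + (3*I)²))² = (-3*(1 - 9))² = (-3*(-8))² = 24² = 576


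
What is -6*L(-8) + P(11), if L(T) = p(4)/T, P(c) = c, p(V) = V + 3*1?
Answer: 65/4 ≈ 16.250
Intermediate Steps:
p(V) = 3 + V (p(V) = V + 3 = 3 + V)
L(T) = 7/T (L(T) = (3 + 4)/T = 7/T)
-6*L(-8) + P(11) = -42/(-8) + 11 = -42*(-1)/8 + 11 = -6*(-7/8) + 11 = 21/4 + 11 = 65/4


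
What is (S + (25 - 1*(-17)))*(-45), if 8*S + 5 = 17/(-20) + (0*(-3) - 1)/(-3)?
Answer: -59487/32 ≈ -1859.0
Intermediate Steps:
S = -331/480 (S = -5/8 + (17/(-20) + (0*(-3) - 1)/(-3))/8 = -5/8 + (17*(-1/20) + (0 - 1)*(-1/3))/8 = -5/8 + (-17/20 - 1*(-1/3))/8 = -5/8 + (-17/20 + 1/3)/8 = -5/8 + (1/8)*(-31/60) = -5/8 - 31/480 = -331/480 ≈ -0.68958)
(S + (25 - 1*(-17)))*(-45) = (-331/480 + (25 - 1*(-17)))*(-45) = (-331/480 + (25 + 17))*(-45) = (-331/480 + 42)*(-45) = (19829/480)*(-45) = -59487/32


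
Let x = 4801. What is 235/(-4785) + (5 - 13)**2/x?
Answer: -164399/4594557 ≈ -0.035781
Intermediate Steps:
235/(-4785) + (5 - 13)**2/x = 235/(-4785) + (5 - 13)**2/4801 = 235*(-1/4785) + (-8)**2*(1/4801) = -47/957 + 64*(1/4801) = -47/957 + 64/4801 = -164399/4594557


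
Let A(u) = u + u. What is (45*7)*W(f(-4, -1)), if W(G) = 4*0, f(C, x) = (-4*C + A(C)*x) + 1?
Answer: 0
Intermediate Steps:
A(u) = 2*u
f(C, x) = 1 - 4*C + 2*C*x (f(C, x) = (-4*C + (2*C)*x) + 1 = (-4*C + 2*C*x) + 1 = 1 - 4*C + 2*C*x)
W(G) = 0
(45*7)*W(f(-4, -1)) = (45*7)*0 = 315*0 = 0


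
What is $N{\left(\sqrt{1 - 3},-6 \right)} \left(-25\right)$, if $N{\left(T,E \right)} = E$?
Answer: $150$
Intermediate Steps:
$N{\left(\sqrt{1 - 3},-6 \right)} \left(-25\right) = \left(-6\right) \left(-25\right) = 150$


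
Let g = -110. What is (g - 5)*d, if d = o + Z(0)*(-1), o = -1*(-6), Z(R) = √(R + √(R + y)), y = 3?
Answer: -690 + 115*3^(¼) ≈ -538.65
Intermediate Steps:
Z(R) = √(R + √(3 + R)) (Z(R) = √(R + √(R + 3)) = √(R + √(3 + R)))
o = 6
d = 6 - 3^(¼) (d = 6 + √(0 + √(3 + 0))*(-1) = 6 + √(0 + √3)*(-1) = 6 + √(√3)*(-1) = 6 + 3^(¼)*(-1) = 6 - 3^(¼) ≈ 4.6839)
(g - 5)*d = (-110 - 5)*(6 - 3^(¼)) = -115*(6 - 3^(¼)) = -690 + 115*3^(¼)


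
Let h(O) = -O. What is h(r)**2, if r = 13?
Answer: 169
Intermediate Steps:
h(r)**2 = (-1*13)**2 = (-13)**2 = 169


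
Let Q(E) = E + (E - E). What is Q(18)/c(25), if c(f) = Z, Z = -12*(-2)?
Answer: 3/4 ≈ 0.75000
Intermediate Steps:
Z = 24
Q(E) = E (Q(E) = E + 0 = E)
c(f) = 24
Q(18)/c(25) = 18/24 = 18*(1/24) = 3/4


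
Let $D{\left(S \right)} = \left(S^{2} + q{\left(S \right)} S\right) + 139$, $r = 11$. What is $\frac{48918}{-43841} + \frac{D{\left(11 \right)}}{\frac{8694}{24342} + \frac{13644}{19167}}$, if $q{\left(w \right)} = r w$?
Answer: $\frac{1806603326624917}{1214785753377} \approx 1487.2$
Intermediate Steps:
$q{\left(w \right)} = 11 w$
$D{\left(S \right)} = 139 + 12 S^{2}$ ($D{\left(S \right)} = \left(S^{2} + 11 S S\right) + 139 = \left(S^{2} + 11 S^{2}\right) + 139 = 12 S^{2} + 139 = 139 + 12 S^{2}$)
$\frac{48918}{-43841} + \frac{D{\left(11 \right)}}{\frac{8694}{24342} + \frac{13644}{19167}} = \frac{48918}{-43841} + \frac{139 + 12 \cdot 11^{2}}{\frac{8694}{24342} + \frac{13644}{19167}} = 48918 \left(- \frac{1}{43841}\right) + \frac{139 + 12 \cdot 121}{8694 \cdot \frac{1}{24342} + 13644 \cdot \frac{1}{19167}} = - \frac{48918}{43841} + \frac{139 + 1452}{\frac{1449}{4057} + \frac{4548}{6389}} = - \frac{48918}{43841} + \frac{1591}{\frac{27708897}{25920173}} = - \frac{48918}{43841} + 1591 \cdot \frac{25920173}{27708897} = - \frac{48918}{43841} + \frac{41238995243}{27708897} = \frac{1806603326624917}{1214785753377}$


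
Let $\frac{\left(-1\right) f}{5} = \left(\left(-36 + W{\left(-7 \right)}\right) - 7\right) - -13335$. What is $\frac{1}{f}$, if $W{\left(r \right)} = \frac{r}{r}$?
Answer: $- \frac{1}{66465} \approx -1.5046 \cdot 10^{-5}$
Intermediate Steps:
$W{\left(r \right)} = 1$
$f = -66465$ ($f = - 5 \left(\left(\left(-36 + 1\right) - 7\right) - -13335\right) = - 5 \left(\left(-35 - 7\right) + 13335\right) = - 5 \left(-42 + 13335\right) = \left(-5\right) 13293 = -66465$)
$\frac{1}{f} = \frac{1}{-66465} = - \frac{1}{66465}$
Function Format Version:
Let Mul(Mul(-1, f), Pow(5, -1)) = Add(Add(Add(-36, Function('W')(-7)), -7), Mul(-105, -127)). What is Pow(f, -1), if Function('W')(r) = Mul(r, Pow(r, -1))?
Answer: Rational(-1, 66465) ≈ -1.5046e-5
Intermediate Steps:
Function('W')(r) = 1
f = -66465 (f = Mul(-5, Add(Add(Add(-36, 1), -7), Mul(-105, -127))) = Mul(-5, Add(Add(-35, -7), 13335)) = Mul(-5, Add(-42, 13335)) = Mul(-5, 13293) = -66465)
Pow(f, -1) = Pow(-66465, -1) = Rational(-1, 66465)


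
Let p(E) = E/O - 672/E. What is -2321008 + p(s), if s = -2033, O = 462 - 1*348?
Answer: -28311869083/12198 ≈ -2.3210e+6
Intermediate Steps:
O = 114 (O = 462 - 348 = 114)
p(E) = -672/E + E/114 (p(E) = E/114 - 672/E = -672/E + E/114)
-2321008 + p(s) = -2321008 + (-672/(-2033) + (1/114)*(-2033)) = -2321008 + (-672*(-1/2033) - 107/6) = -2321008 + (672/2033 - 107/6) = -2321008 - 213499/12198 = -28311869083/12198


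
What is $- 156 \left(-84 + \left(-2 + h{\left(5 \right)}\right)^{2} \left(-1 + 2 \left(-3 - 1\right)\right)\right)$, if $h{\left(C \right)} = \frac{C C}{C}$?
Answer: $25740$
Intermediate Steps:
$h{\left(C \right)} = C$ ($h{\left(C \right)} = \frac{C^{2}}{C} = C$)
$- 156 \left(-84 + \left(-2 + h{\left(5 \right)}\right)^{2} \left(-1 + 2 \left(-3 - 1\right)\right)\right) = - 156 \left(-84 + \left(-2 + 5\right)^{2} \left(-1 + 2 \left(-3 - 1\right)\right)\right) = - 156 \left(-84 + 3^{2} \left(-1 + 2 \left(-4\right)\right)\right) = - 156 \left(-84 + 9 \left(-1 - 8\right)\right) = - 156 \left(-84 + 9 \left(-9\right)\right) = - 156 \left(-84 - 81\right) = \left(-156\right) \left(-165\right) = 25740$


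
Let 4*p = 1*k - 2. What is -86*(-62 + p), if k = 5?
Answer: 10535/2 ≈ 5267.5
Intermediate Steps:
p = ¾ (p = (1*5 - 2)/4 = (5 - 2)/4 = (¼)*3 = ¾ ≈ 0.75000)
-86*(-62 + p) = -86*(-62 + ¾) = -86*(-245/4) = 10535/2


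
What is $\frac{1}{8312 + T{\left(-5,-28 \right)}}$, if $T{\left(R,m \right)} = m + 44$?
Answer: $\frac{1}{8328} \approx 0.00012008$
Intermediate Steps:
$T{\left(R,m \right)} = 44 + m$
$\frac{1}{8312 + T{\left(-5,-28 \right)}} = \frac{1}{8312 + \left(44 - 28\right)} = \frac{1}{8312 + 16} = \frac{1}{8328}$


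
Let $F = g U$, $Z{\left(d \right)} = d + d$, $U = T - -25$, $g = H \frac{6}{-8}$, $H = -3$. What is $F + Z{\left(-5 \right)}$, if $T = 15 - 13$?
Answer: $\frac{203}{4} \approx 50.75$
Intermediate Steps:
$T = 2$
$g = \frac{9}{4}$ ($g = - 3 \frac{6}{-8} = - 3 \cdot 6 \left(- \frac{1}{8}\right) = \left(-3\right) \left(- \frac{3}{4}\right) = \frac{9}{4} \approx 2.25$)
$U = 27$ ($U = 2 - -25 = 2 + 25 = 27$)
$Z{\left(d \right)} = 2 d$
$F = \frac{243}{4}$ ($F = \frac{9}{4} \cdot 27 = \frac{243}{4} \approx 60.75$)
$F + Z{\left(-5 \right)} = \frac{243}{4} + 2 \left(-5\right) = \frac{243}{4} - 10 = \frac{203}{4}$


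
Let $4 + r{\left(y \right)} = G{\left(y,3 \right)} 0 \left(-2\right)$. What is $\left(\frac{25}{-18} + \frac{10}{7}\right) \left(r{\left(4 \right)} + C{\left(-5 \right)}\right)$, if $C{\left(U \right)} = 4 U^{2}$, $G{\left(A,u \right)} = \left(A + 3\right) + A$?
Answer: $\frac{80}{21} \approx 3.8095$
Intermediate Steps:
$G{\left(A,u \right)} = 3 + 2 A$ ($G{\left(A,u \right)} = \left(3 + A\right) + A = 3 + 2 A$)
$r{\left(y \right)} = -4$ ($r{\left(y \right)} = -4 + \left(3 + 2 y\right) 0 \left(-2\right) = -4 + 0 \left(-2\right) = -4 + 0 = -4$)
$\left(\frac{25}{-18} + \frac{10}{7}\right) \left(r{\left(4 \right)} + C{\left(-5 \right)}\right) = \left(\frac{25}{-18} + \frac{10}{7}\right) \left(-4 + 4 \left(-5\right)^{2}\right) = \left(25 \left(- \frac{1}{18}\right) + 10 \cdot \frac{1}{7}\right) \left(-4 + 4 \cdot 25\right) = \left(- \frac{25}{18} + \frac{10}{7}\right) \left(-4 + 100\right) = \frac{5}{126} \cdot 96 = \frac{80}{21}$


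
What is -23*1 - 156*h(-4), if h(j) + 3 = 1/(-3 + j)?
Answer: 3271/7 ≈ 467.29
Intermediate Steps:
h(j) = -3 + 1/(-3 + j)
-23*1 - 156*h(-4) = -23*1 - 156*(10 - 3*(-4))/(-3 - 4) = -23 - 156*(10 + 12)/(-7) = -23 - (-156)*22/7 = -23 - 156*(-22/7) = -23 + 3432/7 = 3271/7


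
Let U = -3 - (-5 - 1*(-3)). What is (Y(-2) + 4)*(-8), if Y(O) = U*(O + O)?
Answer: -64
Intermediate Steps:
U = -1 (U = -3 - (-5 + 3) = -3 - 1*(-2) = -3 + 2 = -1)
Y(O) = -2*O (Y(O) = -(O + O) = -2*O)
(Y(-2) + 4)*(-8) = (-2*(-2) + 4)*(-8) = (4 + 4)*(-8) = 8*(-8) = -64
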